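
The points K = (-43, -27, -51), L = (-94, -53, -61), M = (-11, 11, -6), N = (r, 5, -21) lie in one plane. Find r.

Normal to plane KLM: n = (-790, 1975, -1106); plane equation n·P = 37051.
Requiring n·N = 37051: (-790)r + (33101) = 37051.
So r = -5.

-5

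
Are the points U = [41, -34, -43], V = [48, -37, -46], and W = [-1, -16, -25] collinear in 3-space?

Yes

UV = (7, -3, -3), UW = (-42, 18, 18).
UV × UW = (0, 0, 0).
The cross product vanishes, so the three points are collinear.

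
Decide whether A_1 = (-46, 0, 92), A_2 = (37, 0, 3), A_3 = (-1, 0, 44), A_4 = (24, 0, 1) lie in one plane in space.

Yes

With A_1 as base: A_1A_2 = (83, 0, -89), A_1A_3 = (45, 0, -48), A_1A_4 = (70, 0, -91).
A_1A_3 × A_1A_4 = (0, 735, 0).
A_1A_2 · (A_1A_3 × A_1A_4) = 0.
The scalar triple product vanishes, so the four points are coplanar.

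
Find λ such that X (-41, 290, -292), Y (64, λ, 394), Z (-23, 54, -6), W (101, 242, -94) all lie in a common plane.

-221

Normal to plane XZW: n = (-33000, 37048, 32648); plane equation n·P = 2563704.
Requiring n·Y = 2563704: (37048)λ + (10751312) = 2563704.
So λ = -221.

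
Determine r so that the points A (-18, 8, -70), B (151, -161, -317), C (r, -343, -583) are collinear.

Direction AB = (169, -169, -247). From the y-coordinate of C, the parameter along the line is τ = (-343 − 8)/(-169) = 27/13.
Then r = (-18) + 27/13·(169) = 333.

333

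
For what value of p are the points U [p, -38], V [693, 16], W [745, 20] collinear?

-9

Collinearity: (U − V) must be parallel to (W − V) = (52, 4).
Cross-multiplying the components: (p − 693)·(4) = (-54)·(52).
Solving gives p = -9.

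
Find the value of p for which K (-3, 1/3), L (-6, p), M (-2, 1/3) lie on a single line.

1/3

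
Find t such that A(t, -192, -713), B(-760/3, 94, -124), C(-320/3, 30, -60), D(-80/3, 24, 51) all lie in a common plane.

-150

The points are coplanar iff AB · (AC × AD) = 0.
Expanding, this is linear in t: (6720)t + (1008000) = 0.
So t = -150.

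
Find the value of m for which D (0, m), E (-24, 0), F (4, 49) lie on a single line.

The three points are collinear iff det[DE; DF] = 0.
This determinant is linear in m: (28)m + (-1176) = 0, so m = 42.

42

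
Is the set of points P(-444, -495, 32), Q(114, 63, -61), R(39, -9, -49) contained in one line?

No

PQ = (558, 558, -93), PR = (483, 486, -81).
Comparing components 3 and 1: (-93)(483) − (558)(-81) = 279 ≠ 0, so PQ and PR are not parallel and the points are not collinear.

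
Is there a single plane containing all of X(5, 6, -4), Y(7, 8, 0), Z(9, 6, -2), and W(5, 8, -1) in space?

Yes

The four points are coplanar iff the 3×3 determinant with rows XY, XZ, XW is zero.
Rows: (2, 2, 4), (4, 0, 2), (0, 2, 3).
Expanding along the first row: (2)(-4) − (2)(12) + (4)(8) = 0.
Zero determinant ⇒ coplanar.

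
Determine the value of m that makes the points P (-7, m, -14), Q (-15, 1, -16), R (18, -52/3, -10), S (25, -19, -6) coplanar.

Coplanarity ⇔ det[PQ; PR; PS] = 0.
Expanding, this is linear in m: (90)m + (270) = 0.
So m = -3.

-3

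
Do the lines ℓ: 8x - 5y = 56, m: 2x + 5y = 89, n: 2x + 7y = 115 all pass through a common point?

The three lines meet at one point iff the augmented coefficient matrix [aᵢ bᵢ cᵢ] has rank < 3, i.e. its determinant vanishes.
Here the determinant is 100.
Nonzero, so no common point exists.

No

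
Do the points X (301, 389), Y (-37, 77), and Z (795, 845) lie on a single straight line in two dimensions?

XY = (-338, -312), XZ = (494, 456).
det[XY; XZ] = (-338)(456) − (-312)(494) = 0.
The determinant is zero, so the points are collinear.

Yes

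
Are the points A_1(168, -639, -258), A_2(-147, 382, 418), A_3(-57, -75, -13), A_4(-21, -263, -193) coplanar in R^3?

No

With A_1 as base: A_1A_2 = (-315, 1021, 676), A_1A_3 = (-225, 564, 245), A_1A_4 = (-189, 376, 65).
A_1A_3 × A_1A_4 = (-55460, -31680, 21996).
A_1A_2 · (A_1A_3 × A_1A_4) = -6084.
Since -6084 ≠ 0, the four points are not coplanar.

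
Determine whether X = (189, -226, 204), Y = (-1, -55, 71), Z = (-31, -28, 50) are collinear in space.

XY = (-190, 171, -133), XZ = (-220, 198, -154).
Each component of XZ is 22/19 times the corresponding component of XY, so XZ = 22/19·XY and the points are collinear.

Yes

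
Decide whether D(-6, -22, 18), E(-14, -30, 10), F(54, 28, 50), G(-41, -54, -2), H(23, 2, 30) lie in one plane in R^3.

The plane through D, E, F has normal n = DE × DF = (144, -224, 80) and equation n·P = 5504.
Checking the remaining points: n·G = 6032, n·H = 5264.
Since n·G = 6032 ≠ 5504, G is off the plane and the points are not all coplanar.

No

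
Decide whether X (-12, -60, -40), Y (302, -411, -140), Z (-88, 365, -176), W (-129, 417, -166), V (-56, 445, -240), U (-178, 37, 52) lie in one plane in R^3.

No

The plane through X, Y, Z has normal n = XY × XZ = (90236, 50304, 106774) and equation n·P = -8372032.
Checking the remaining points: n·W = -8388160, n·V = -8293696, n·U = -8648512.
Since n·W = -8388160 ≠ -8372032, W is off the plane and the points are not all coplanar.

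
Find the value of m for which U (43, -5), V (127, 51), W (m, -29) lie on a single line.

7

Collinearity: (W − U) must be parallel to (V − U) = (84, 56).
Cross-multiplying the components: (m − 43)·(56) = (-24)·(84).
Solving gives m = 7.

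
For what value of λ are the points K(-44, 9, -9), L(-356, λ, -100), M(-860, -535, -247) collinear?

-199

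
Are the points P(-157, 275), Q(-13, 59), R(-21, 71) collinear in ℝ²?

PQ = (144, -216), PR = (136, -204).
Checking proportionality: PR = 17/18·PQ, so the vectors are parallel and the points are collinear.

Yes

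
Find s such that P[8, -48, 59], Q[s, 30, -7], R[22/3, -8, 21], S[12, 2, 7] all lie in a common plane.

-2

Normal to plane PRS: n = (-180, -560/3, -580/3); plane equation n·X = -11660/3.
Requiring n·Q = -11660/3: (-180)s + (-12740/3) = -11660/3.
So s = -2.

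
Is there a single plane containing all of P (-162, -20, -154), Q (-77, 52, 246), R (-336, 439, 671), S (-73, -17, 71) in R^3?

No

With P as base: PQ = (85, 72, 400), PR = (-174, 459, 825), PS = (89, 3, 225).
PR × PS = (100800, 112575, -41373).
PQ · (PR × PS) = 124200.
Since 124200 ≠ 0, the four points are not coplanar.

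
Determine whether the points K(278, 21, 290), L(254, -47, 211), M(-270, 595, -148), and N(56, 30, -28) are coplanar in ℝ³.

No

With K as base: KL = (-24, -68, -79), KM = (-548, 574, -438), KN = (-222, 9, -318).
KM × KN = (-178590, -77028, 122496).
KL · (KM × KN) = -153120.
Since -153120 ≠ 0, the four points are not coplanar.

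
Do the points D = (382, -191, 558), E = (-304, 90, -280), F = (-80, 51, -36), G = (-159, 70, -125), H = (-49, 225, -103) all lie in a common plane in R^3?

Yes

The plane through D, E, F has normal n = DE × DF = (35882, -20328, -36190) and equation n·P = -2604448.
Checking the remaining points: n·G = -2604448, n·H = -2604448.
All equal -2604448, so all 5 points lie in one plane.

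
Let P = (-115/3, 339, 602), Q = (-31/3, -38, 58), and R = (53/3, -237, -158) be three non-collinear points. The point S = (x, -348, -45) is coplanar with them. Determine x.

230/3

Coplanarity requires PQ · (PR × PS) = 0.
PQ = (28, -377, -544), PR = (56, -576, -760); the triple product is linear in x with coefficient -26824 and constant term 6169520/3.
Setting it to zero: x = 230/3.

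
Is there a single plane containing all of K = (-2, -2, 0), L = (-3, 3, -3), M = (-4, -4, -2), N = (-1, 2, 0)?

With K as base: KL = (-1, 5, -3), KM = (-2, -2, -2), KN = (1, 4, 0).
KM × KN = (8, -2, -6).
KL · (KM × KN) = 0.
The scalar triple product vanishes, so the four points are coplanar.

Yes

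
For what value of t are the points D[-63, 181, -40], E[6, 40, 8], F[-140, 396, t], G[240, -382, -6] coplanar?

The points are coplanar iff DE · (DF × DG) = 0.
Expanding, this is linear in t: (-3876)t + (-1065900) = 0.
So t = -275.

-275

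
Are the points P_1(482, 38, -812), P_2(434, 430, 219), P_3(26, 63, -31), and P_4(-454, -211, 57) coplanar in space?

No

The four points are coplanar iff the 3×3 determinant with rows P_1P_2, P_1P_3, P_1P_4 is zero.
Rows: (-48, 392, 1031), (-456, 25, 781), (-936, -249, 869).
Expanding along the first row: (-48)(216194) − (392)(334752) + (1031)(136944) = -410832.
Nonzero ⇒ not coplanar.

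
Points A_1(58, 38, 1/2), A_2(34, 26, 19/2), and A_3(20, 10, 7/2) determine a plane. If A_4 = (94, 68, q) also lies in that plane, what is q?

2

The plane through A_1, A_2, A_3 has equation 216x − 270y + 216z = 2376.
Substituting A_4: (216)q + (1944) = 2376, so q = 2.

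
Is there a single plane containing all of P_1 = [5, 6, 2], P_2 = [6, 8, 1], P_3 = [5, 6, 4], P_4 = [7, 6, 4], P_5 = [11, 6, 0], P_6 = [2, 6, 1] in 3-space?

No

The plane through P_1, P_2, P_3 has normal n = P_1P_2 × P_1P_3 = (4, -2, 0) and equation n·P = 8.
Checking the remaining points: n·P_4 = 16, n·P_5 = 32, n·P_6 = -4.
Since n·P_4 = 16 ≠ 8, P_4 is off the plane and the points are not all coplanar.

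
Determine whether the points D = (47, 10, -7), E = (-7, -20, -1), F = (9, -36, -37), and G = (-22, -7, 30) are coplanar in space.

The four points are coplanar iff the 3×3 determinant with rows DE, DF, DG is zero.
Rows: (-54, -30, 6), (-38, -46, -30), (-69, -17, 37).
Expanding along the first row: (-54)(-2212) − (-30)(-3476) + (6)(-2528) = 0.
Zero determinant ⇒ coplanar.

Yes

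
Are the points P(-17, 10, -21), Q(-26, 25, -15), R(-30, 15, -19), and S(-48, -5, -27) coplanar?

The four points are coplanar iff the 3×3 determinant with rows PQ, PR, PS is zero.
Rows: (-9, 15, 6), (-13, 5, 2), (-31, -15, -6).
Expanding along the first row: (-9)(0) − (15)(140) + (6)(350) = 0.
Zero determinant ⇒ coplanar.

Yes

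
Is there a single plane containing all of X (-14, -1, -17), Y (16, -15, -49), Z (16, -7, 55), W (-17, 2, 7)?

The four points are coplanar iff the 3×3 determinant with rows XY, XZ, XW is zero.
Rows: (30, -14, -32), (30, -6, 72), (-3, 3, 24).
Expanding along the first row: (30)(-360) − (-14)(936) + (-32)(72) = 0.
Zero determinant ⇒ coplanar.

Yes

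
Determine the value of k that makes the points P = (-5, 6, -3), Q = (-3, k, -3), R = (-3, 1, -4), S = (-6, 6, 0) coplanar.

0

The points are coplanar iff PQ · (PR × PS) = 0.
Expanding, this is linear in k: (-5)k + (0) = 0.
So k = 0.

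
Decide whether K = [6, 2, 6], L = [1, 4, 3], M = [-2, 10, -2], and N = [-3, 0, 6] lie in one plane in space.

No

With K as base: KL = (-5, 2, -3), KM = (-8, 8, -8), KN = (-9, -2, 0).
KM × KN = (-16, 72, 88).
KL · (KM × KN) = -40.
Since -40 ≠ 0, the four points are not coplanar.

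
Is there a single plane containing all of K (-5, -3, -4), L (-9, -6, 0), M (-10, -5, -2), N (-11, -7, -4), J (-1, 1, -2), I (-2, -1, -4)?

No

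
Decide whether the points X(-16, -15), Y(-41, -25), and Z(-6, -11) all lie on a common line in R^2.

XY = (-25, -10), XZ = (10, 4).
Twice the signed area of △XYZ is (-25)(4) − (-10)(10) = 0.
The triangle is degenerate (zero area), so the points are collinear.

Yes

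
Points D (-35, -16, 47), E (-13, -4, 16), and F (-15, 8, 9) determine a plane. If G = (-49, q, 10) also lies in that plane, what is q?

52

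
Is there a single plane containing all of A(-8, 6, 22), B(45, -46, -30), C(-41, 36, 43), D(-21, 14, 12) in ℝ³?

A normal to the plane through A, B, C is n = AB × AC = (468, 603, -126).
The plane has equation n·P = -2898. For D: n·D = -2898.
Equal, so D lies in the plane and all four are coplanar.

Yes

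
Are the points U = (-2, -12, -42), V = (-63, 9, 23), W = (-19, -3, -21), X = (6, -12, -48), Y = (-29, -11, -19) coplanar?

No

The plane through U, V, W has normal n = UV × UW = (-144, 176, -192) and equation n·P = 6240.
Checking the remaining points: n·X = 6240, n·Y = 5888.
Since n·Y = 5888 ≠ 6240, Y is off the plane and the points are not all coplanar.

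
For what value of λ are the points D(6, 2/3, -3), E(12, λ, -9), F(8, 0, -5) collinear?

-4/3

Collinearity requires DE × DF = 0; each component is linear in λ.
The x-component gives (-2)λ + (-8/3) = 0, so λ = -4/3.
The remaining components then also vanish.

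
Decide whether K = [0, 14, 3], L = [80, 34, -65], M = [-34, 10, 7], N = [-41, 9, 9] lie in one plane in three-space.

With K as base: KL = (80, 20, -68), KM = (-34, -4, 4), KN = (-41, -5, 6).
KM × KN = (-4, 40, 6).
KL · (KM × KN) = 72.
Since 72 ≠ 0, the four points are not coplanar.

No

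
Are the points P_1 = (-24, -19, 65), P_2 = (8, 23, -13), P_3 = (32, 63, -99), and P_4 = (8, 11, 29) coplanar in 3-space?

The four points are coplanar iff the 3×3 determinant with rows P_1P_2, P_1P_3, P_1P_4 is zero.
Rows: (32, 42, -78), (56, 82, -164), (32, 30, -36).
Expanding along the first row: (32)(1968) − (42)(3232) + (-78)(-944) = 864.
Nonzero ⇒ not coplanar.

No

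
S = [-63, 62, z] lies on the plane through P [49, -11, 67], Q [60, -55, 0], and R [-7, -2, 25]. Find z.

The plane through P, Q, R has equation 2451x + 4214y − 2365z = -84710.
Substituting S: (-2365)z + (106855) = -84710, so z = 81.

81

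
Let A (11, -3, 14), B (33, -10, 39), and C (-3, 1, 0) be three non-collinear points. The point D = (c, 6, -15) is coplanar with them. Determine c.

The plane through A, B, C has equation −2x − 42y − 10z = -36.
Substituting D: (-2)c + (-102) = -36, so c = -33.

-33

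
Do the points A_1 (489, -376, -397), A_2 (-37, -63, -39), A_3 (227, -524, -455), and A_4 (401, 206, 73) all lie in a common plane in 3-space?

No

A normal to the plane through A_1, A_2, A_3 is n = A_1A_2 × A_1A_3 = (34830, -124304, 159854).
The plane has equation n·P = 308136. For A_4: n·A_4 = 29548.
29548 ≠ 308136, so A_4 is off the plane.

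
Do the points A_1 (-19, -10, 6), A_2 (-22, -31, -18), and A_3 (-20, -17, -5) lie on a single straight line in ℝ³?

No

A_1A_2 = (-3, -21, -24), A_1A_3 = (-1, -7, -11).
Comparing components 2 and 3: (-21)(-11) − (-24)(-7) = 63 ≠ 0, so A_1A_2 and A_1A_3 are not parallel and the points are not collinear.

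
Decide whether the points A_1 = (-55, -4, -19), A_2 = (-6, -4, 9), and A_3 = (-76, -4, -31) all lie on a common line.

A_1A_2 = (49, 0, 28), A_1A_3 = (-21, 0, -12).
A_1A_2 × A_1A_3 = (0, 0, 0).
The cross product vanishes, so the three points are collinear.

Yes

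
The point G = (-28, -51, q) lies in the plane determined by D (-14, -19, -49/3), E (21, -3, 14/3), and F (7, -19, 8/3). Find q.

-23/3

The plane through D, E, F has equation 304x − 224y − 336z = 5488.
Substituting G: (-336)q + (2912) = 5488, so q = -23/3.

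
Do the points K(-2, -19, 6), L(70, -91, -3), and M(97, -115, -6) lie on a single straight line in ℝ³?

KL = (72, -72, -9), KM = (99, -96, -12).
Comparing components 3 and 1: (-9)(99) − (72)(-12) = -27 ≠ 0, so KL and KM are not parallel and the points are not collinear.

No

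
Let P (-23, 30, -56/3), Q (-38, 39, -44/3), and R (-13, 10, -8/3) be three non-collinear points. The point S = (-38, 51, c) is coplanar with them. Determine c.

Coplanarity requires PQ · (PR × PS) = 0.
PQ = (-15, 9, 4), PR = (10, -20, 16); the triple product is linear in c with coefficient 210 and constant term 6440.
Setting it to zero: c = -92/3.

-92/3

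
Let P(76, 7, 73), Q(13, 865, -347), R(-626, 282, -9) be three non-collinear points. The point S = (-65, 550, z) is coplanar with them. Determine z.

Coplanarity requires PQ · (PR × PS) = 0.
PQ = (-63, 858, -420), PR = (-702, 275, -82); the triple product is linear in z with coefficient 584991 and constant term 108223335.
Setting it to zero: z = -185.

-185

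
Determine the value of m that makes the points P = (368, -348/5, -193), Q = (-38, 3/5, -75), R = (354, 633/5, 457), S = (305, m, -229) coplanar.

-75

The points are coplanar iff PQ · (PR × PS) = 0.
Expanding, this is linear in m: (262248)m + (19668600) = 0.
So m = -75.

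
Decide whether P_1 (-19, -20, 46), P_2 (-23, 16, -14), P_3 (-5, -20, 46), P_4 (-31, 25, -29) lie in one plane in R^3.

Yes

A normal to the plane through P_1, P_2, P_3 is n = P_1P_2 × P_1P_3 = (0, -840, -504).
The plane has equation n·P = -6384. For P_4: n·P_4 = -6384.
Equal, so P_4 lies in the plane and all four are coplanar.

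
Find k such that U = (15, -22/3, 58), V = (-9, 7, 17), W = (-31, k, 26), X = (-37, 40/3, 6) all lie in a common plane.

7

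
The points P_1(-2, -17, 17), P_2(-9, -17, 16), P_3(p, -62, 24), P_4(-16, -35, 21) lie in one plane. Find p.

-58

Normal to plane P_1P_2P_4: n = (-18, 42, 126); plane equation n·P = 1464.
Requiring n·P_3 = 1464: (-18)p + (420) = 1464.
So p = -58.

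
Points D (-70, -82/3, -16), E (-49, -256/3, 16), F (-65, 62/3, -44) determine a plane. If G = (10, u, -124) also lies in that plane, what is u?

Coplanarity requires DE · (DF × DG) = 0.
DE = (21, -58, 32), DF = (5, 48, -28); the triple product is linear in u with coefficient 748 and constant term -338096/3.
Setting it to zero: u = 452/3.

452/3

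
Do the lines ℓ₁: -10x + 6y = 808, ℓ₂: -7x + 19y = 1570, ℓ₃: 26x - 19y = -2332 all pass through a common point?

No

Intersecting ℓ₁ and ℓ₂: solving the 2×2 system gives (x, y) = (-1483/37, 2511/37).
Substitute into ℓ₃: (26)(-1483/37) + (-19)(2511/37) = -86267/37.
But ℓ₃ requires -2332 ≠ -86267/37, so the three lines have no common point.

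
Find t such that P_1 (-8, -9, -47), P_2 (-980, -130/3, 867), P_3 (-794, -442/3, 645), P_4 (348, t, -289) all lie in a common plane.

Normal to plane P_1P_2P_3: n = (102678, -45780, 107474); plane equation n·P = -5460682.
Requiring n·P_4 = -5460682: (-45780)t + (4671958) = -5460682.
So t = 664/3.

664/3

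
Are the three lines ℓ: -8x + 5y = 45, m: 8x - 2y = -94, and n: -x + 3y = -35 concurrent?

Intersecting ℓ and m: solving the 2×2 system gives (x, y) = (-95/6, -49/3).
Substitute into n: (-1)(-95/6) + (3)(-49/3) = -199/6.
But n requires -35 ≠ -199/6, so the three lines have no common point.

No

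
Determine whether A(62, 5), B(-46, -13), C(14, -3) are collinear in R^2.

AB = (-108, -18), AC = (-48, -8).
Twice the signed area of △ABC is (-108)(-8) − (-18)(-48) = 0.
The triangle is degenerate (zero area), so the points are collinear.

Yes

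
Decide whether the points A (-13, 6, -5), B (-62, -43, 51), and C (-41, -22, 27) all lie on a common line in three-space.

AB = (-49, -49, 56), AC = (-28, -28, 32).
Each component of AC is 4/7 times the corresponding component of AB, so AC = 4/7·AB and the points are collinear.

Yes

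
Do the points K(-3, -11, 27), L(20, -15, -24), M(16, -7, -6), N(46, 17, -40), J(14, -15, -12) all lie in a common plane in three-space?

The plane through K, L, M has normal n = KL × KM = (336, -210, 168) and equation n·P = 5838.
Checking the remaining points: n·N = 5166, n·J = 5838.
Since n·N = 5166 ≠ 5838, N is off the plane and the points are not all coplanar.

No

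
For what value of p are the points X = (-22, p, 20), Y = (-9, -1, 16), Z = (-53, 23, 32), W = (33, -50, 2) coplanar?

21

Coplanarity ⇔ det[XY; XZ; XW] = 0.
Expanding, this is linear in p: (-56)p + (1176) = 0.
So p = 21.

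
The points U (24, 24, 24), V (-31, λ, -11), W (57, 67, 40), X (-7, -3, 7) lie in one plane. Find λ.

9

Normal to plane UWX: n = (-299, 65, 442); plane equation n·P = 4992.
Requiring n·V = 4992: (65)λ + (4407) = 4992.
So λ = 9.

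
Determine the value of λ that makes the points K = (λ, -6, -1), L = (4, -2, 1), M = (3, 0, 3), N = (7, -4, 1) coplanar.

Coplanarity ⇔ det[KL; KM; KN] = 0.
Expanding, this is linear in λ: (-4)λ + (32) = 0.
So λ = 8.

8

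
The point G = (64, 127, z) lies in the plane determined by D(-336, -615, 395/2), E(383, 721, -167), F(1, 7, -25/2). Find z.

-17

A normal to the plane is n = DE × DF = (-53841, 56307/2, -3014).
G lies in the plane iff n · DG = 0.
This gives (-3014)z + (-51238) = 0, so z = -17.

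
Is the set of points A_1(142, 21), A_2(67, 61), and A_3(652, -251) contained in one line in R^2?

A_1A_2 = (-75, 40), A_1A_3 = (510, -272).
Checking proportionality: A_1A_3 = -34/5·A_1A_2, so the vectors are parallel and the points are collinear.

Yes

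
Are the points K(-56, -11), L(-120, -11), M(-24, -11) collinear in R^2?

KL = (-64, 0), KM = (32, 0).
Checking proportionality: KM = -1/2·KL, so the vectors are parallel and the points are collinear.

Yes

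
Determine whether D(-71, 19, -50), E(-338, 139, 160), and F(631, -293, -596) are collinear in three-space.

DE = (-267, 120, 210), DF = (702, -312, -546).
Comparing components 3 and 1: (210)(702) − (-267)(-546) = 1638 ≠ 0, so DE and DF are not parallel and the points are not collinear.

No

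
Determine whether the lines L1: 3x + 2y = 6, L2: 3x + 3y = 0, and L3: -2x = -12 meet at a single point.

Lines aᵢx + bᵢy = cᵢ with pairwise distinct directions are concurrent exactly when det[aᵢ bᵢ cᵢ] = 0.
Here the determinant is 0.
It vanishes, so the lines are concurrent at (6, -6).

Yes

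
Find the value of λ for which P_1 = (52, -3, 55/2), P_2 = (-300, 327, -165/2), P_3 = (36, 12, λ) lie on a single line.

45/2

Collinearity requires P_1P_2 × P_1P_3 = 0; each component is linear in λ.
The x-component gives (330)λ + (-7425) = 0, so λ = 45/2.
The remaining components then also vanish.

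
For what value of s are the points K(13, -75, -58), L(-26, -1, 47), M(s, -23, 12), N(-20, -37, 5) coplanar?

The points are coplanar iff KL · (KM × KN) = 0.
Expanding, this is linear in s: (-672)s + (-6048) = 0.
So s = -9.

-9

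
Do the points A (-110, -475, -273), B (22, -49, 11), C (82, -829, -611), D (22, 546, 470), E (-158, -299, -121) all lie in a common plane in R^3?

Yes

The plane through A, B, C has normal n = AB × AC = (-43452, 99144, -128520) and equation n·P = -7227720.
Checking the remaining points: n·D = -7227720, n·E = -7227720.
All equal -7227720, so all 5 points lie in one plane.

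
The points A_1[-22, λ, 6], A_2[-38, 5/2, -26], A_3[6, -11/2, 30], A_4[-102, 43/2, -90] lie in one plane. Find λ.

9/2

Coplanarity ⇔ det[A_1A_2; A_1A_3; A_1A_4] = 0.
Expanding, this is linear in λ: (768)λ + (-3456) = 0.
So λ = 9/2.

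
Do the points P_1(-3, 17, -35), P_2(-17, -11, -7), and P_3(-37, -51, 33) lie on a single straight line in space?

Yes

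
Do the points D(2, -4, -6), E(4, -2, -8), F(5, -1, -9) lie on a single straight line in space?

Yes

DE = (2, 2, -2), DF = (3, 3, -3).
Each component of DF is 3/2 times the corresponding component of DE, so DF = 3/2·DE and the points are collinear.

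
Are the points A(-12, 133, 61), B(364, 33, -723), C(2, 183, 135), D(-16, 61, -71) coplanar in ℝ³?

Yes

With A as base: AB = (376, -100, -784), AC = (14, 50, 74), AD = (-4, -72, -132).
AC × AD = (-1272, 1552, -808).
AB · (AC × AD) = 0.
The scalar triple product vanishes, so the four points are coplanar.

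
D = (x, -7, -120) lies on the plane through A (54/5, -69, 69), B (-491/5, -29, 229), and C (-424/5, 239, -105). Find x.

Coplanarity requires AB · (AC × AD) = 0.
AB = (-109, 40, 160), AC = (-478/5, 308, -174); the triple product is linear in x with coefficient -56240 and constant term 4105520.
Setting it to zero: x = 73.

73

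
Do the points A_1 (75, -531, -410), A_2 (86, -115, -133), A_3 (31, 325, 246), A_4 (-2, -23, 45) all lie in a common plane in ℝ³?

With A_1 as base: A_1A_2 = (11, 416, 277), A_1A_3 = (-44, 856, 656), A_1A_4 = (-77, 508, 455).
A_1A_3 × A_1A_4 = (56232, -30492, 43560).
A_1A_2 · (A_1A_3 × A_1A_4) = 0.
The scalar triple product vanishes, so the four points are coplanar.

Yes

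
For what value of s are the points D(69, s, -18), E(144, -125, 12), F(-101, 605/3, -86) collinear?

Collinearity requires DE × DF = 0; each component is linear in s.
The x-component gives (98)s + (2450) = 0, so s = -25.
The remaining components then also vanish.

-25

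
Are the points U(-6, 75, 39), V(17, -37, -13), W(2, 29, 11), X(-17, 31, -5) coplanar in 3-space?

The four points are coplanar iff the 3×3 determinant with rows UV, UW, UX is zero.
Rows: (23, -112, -52), (8, -46, -28), (-11, -44, -44).
Expanding along the first row: (23)(792) − (-112)(-660) + (-52)(-858) = -11088.
Nonzero ⇒ not coplanar.

No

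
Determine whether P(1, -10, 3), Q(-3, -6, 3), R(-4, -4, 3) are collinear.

No

PQ = (-4, 4, 0), PR = (-5, 6, 0).
Comparing components 1 and 2: (-4)(6) − (4)(-5) = -4 ≠ 0, so PQ and PR are not parallel and the points are not collinear.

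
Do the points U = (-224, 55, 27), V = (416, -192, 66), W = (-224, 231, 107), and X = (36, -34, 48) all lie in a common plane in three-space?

A normal to the plane through U, V, W is n = UV × UW = (-26624, -51200, 112640).
The plane has equation n·P = 6189056. For X: n·X = 6189056.
Equal, so X lies in the plane and all four are coplanar.

Yes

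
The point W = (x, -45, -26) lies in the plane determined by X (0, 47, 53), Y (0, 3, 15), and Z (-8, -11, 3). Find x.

A normal to the plane is n = XY × XZ = (-4, 304, -352).
W lies in the plane iff n · XW = 0.
This gives (-4)x + (-160) = 0, so x = -40.

-40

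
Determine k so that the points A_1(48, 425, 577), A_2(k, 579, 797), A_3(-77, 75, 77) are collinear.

103

Direction A_1A_3 = (-125, -350, -500). From the y-coordinate of A_2, the parameter along the line is τ = (579 − 425)/(-350) = -11/25.
Then k = 48 + (-11/25)·(-125) = 103.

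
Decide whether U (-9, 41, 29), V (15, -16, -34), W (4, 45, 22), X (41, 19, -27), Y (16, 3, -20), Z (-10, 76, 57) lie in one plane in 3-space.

The plane through U, V, W has normal n = UV × UW = (651, -651, 837) and equation n·P = -8277.
Checking the remaining points: n·X = -8277, n·Y = -8277, n·Z = -8277.
All equal -8277, so all 6 points lie in one plane.

Yes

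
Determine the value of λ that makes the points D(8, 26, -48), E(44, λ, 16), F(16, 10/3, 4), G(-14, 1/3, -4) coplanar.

Normal to plane DFG: n = (1012/3, -1496, -704); plane equation n·P = -7216/3.
Requiring n·E = -7216/3: (-1496)λ + (10736/3) = -7216/3.
So λ = 4.

4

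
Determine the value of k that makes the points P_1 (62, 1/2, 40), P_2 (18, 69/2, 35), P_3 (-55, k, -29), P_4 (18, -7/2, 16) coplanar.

-41/2

Coplanarity ⇔ det[P_1P_2; P_1P_3; P_1P_4] = 0.
Expanding, this is linear in k: (836)k + (17138) = 0.
So k = -41/2.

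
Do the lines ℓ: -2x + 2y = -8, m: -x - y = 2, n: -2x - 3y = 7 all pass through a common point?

Yes

Intersecting ℓ and m: solving the 2×2 system gives (x, y) = (1, -3).
Substitute into n: (-2)(1) + (-3)(-3) = 7.
This equals 7, so (1, -3) lies on all three lines and they are concurrent.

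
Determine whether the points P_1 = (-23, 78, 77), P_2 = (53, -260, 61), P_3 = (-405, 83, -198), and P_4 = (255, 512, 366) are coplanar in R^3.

A normal to the plane through P_1, P_2, P_3 is n = P_1P_2 × P_1P_3 = (93030, 27012, -128736).
The plane has equation n·P = -9945426. For P_4: n·P_4 = -9564582.
-9564582 ≠ -9945426, so P_4 is off the plane.

No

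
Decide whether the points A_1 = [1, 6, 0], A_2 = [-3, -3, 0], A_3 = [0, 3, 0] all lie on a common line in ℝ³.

No

A_1A_2 = (-4, -9, 0), A_1A_3 = (-1, -3, 0).
Comparing components 1 and 2: (-4)(-3) − (-9)(-1) = 3 ≠ 0, so A_1A_2 and A_1A_3 are not parallel and the points are not collinear.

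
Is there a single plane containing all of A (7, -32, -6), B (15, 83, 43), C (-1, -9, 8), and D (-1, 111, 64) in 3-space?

No

The four points are coplanar iff the 3×3 determinant with rows AB, AC, AD is zero.
Rows: (8, 115, 49), (-8, 23, 14), (-8, 143, 70).
Expanding along the first row: (8)(-392) − (115)(-448) + (49)(-960) = 1344.
Nonzero ⇒ not coplanar.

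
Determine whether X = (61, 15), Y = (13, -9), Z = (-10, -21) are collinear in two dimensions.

No

XY = (-48, -24), XZ = (-71, -36).
If collinear, XZ would be a scalar multiple of XY. But (-48)·(-36) ≠ (-24)·(-71) (difference 24), so they are not parallel; the points are not collinear.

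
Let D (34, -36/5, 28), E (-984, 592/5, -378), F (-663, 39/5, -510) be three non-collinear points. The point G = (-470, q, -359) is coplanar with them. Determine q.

21/5

Coplanarity requires DE · (DF × DG) = 0.
DE = (-1018, 628/5, -406), DF = (-697, 15, -538); the triple product is linear in q with coefficient -264702 and constant term 5558742/5.
Setting it to zero: q = 21/5.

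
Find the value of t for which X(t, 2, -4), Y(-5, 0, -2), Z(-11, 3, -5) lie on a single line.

-9

Collinearity requires XY × XZ = 0; each component is linear in t.
The y-component gives (-3)t + (-27) = 0, so t = -9.
The remaining components then also vanish.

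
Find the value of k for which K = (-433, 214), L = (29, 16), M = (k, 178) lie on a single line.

-349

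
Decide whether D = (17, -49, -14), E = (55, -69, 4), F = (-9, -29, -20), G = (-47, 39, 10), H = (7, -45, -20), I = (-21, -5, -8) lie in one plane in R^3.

The plane through D, E, F has normal n = DE × DF = (-240, -240, 240) and equation n·P = 4320.
Checking the remaining points: n·G = 4320, n·H = 4320, n·I = 4320.
All equal 4320, so all 6 points lie in one plane.

Yes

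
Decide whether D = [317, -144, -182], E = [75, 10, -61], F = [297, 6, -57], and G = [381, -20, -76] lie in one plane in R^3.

With D as base: DE = (-242, 154, 121), DF = (-20, 150, 125), DG = (64, 124, 106).
DF × DG = (400, 10120, -12080).
DE · (DF × DG) = 0.
The scalar triple product vanishes, so the four points are coplanar.

Yes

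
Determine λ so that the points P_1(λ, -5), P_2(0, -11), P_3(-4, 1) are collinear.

The three points are collinear iff det[P_1P_2; P_1P_3] = 0.
This determinant is linear in λ: (-12)λ + (-24) = 0, so λ = -2.

-2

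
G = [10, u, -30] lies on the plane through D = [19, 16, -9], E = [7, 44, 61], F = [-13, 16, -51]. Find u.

The plane through D, E, F has equation −1176x − 2744y + 896z = -74312.
Substituting G: (-2744)u + (-38640) = -74312, so u = 13.

13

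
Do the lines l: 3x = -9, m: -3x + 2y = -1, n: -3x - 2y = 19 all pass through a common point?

Yes

Intersecting l and m: solving the 2×2 system gives (x, y) = (-3, -5).
Substitute into n: (-3)(-3) + (-2)(-5) = 19.
This equals 19, so (-3, -5) lies on all three lines and they are concurrent.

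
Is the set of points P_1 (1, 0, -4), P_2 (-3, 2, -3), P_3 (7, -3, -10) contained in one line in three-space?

No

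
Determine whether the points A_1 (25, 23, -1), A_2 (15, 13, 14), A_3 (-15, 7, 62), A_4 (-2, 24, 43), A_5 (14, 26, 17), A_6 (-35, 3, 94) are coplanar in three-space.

The plane through A_1, A_2, A_3 has normal n = A_1A_2 × A_1A_3 = (-390, 30, -240) and equation n·P = -8820.
Checking the remaining points: n·A_4 = -8820, n·A_5 = -8760, n·A_6 = -8820.
Since n·A_5 = -8760 ≠ -8820, A_5 is off the plane and the points are not all coplanar.

No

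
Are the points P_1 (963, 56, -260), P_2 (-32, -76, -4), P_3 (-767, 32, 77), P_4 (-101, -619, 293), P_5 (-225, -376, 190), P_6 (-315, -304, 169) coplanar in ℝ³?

No

The plane through P_1, P_2, P_3 has normal n = P_1P_2 × P_1P_3 = (-38340, -107565, -204480) and equation n·P = 10219740.
Checking the remaining points: n·P_4 = 10542435, n·P_5 = 10219740, n·P_6 = 10219740.
Since n·P_4 = 10542435 ≠ 10219740, P_4 is off the plane and the points are not all coplanar.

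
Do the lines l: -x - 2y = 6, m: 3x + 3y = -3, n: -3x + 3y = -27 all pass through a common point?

Intersecting l and m: solving the 2×2 system gives (x, y) = (4, -5).
Substitute into n: (-3)(4) + (3)(-5) = -27.
This equals -27, so (4, -5) lies on all three lines and they are concurrent.

Yes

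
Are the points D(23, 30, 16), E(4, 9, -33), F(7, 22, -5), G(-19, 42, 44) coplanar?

With D as base: DE = (-19, -21, -49), DF = (-16, -8, -21), DG = (-42, 12, 28).
DF × DG = (28, 1330, -528).
DE · (DF × DG) = -2590.
Since -2590 ≠ 0, the four points are not coplanar.

No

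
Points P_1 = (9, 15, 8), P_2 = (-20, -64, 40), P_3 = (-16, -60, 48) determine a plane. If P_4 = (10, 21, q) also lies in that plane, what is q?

A normal to the plane is n = P_1P_2 × P_1P_3 = (-760, 360, 200).
P_4 lies in the plane iff n · P_1P_4 = 0.
This gives (200)q + (-200) = 0, so q = 1.

1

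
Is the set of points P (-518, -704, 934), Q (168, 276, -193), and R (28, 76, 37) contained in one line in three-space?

Yes

PQ = (686, 980, -1127), PR = (546, 780, -897).
PQ × PR = (0, 0, 0).
The cross product vanishes, so the three points are collinear.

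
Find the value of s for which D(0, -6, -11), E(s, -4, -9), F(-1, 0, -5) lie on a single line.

-1/3

Collinearity requires DE × DF = 0; each component is linear in s.
The y-component gives (-6)s + (-2) = 0, so s = -1/3.
The remaining components then also vanish.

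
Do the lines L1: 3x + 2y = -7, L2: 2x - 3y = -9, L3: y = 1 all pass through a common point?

The three lines meet at one point iff the augmented coefficient matrix [aᵢ bᵢ cᵢ] has rank < 3, i.e. its determinant vanishes.
Here the determinant is 0.
It vanishes, so the lines are concurrent at (-3, 1).

Yes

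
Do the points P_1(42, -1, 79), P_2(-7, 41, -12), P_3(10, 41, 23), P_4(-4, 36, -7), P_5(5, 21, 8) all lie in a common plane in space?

The plane through P_1, P_2, P_3 has normal n = P_1P_2 × P_1P_3 = (1470, 168, -714) and equation n·P = 5166.
Checking the remaining points: n·P_4 = 5166, n·P_5 = 5166.
All equal 5166, so all 5 points lie in one plane.

Yes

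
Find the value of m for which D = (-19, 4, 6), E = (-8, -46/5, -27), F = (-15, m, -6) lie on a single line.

-4/5

Collinearity requires DE × DF = 0; each component is linear in m.
The x-component gives (33)m + (132/5) = 0, so m = -4/5.
The remaining components then also vanish.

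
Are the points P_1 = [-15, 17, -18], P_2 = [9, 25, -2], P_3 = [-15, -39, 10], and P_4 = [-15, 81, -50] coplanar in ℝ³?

Yes

A normal to the plane through P_1, P_2, P_3 is n = P_1P_2 × P_1P_3 = (1120, -672, -1344).
The plane has equation n·P = -4032. For P_4: n·P_4 = -4032.
Equal, so P_4 lies in the plane and all four are coplanar.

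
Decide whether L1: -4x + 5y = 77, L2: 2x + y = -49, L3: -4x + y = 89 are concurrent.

Yes

Intersecting L1 and L2: solving the 2×2 system gives (x, y) = (-23, -3).
Substitute into L3: (-4)(-23) + (1)(-3) = 89.
This equals 89, so (-23, -3) lies on all three lines and they are concurrent.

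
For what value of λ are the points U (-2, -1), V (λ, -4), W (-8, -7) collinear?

-5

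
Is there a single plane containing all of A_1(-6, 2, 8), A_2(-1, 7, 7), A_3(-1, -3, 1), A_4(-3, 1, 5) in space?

With A_1 as base: A_1A_2 = (5, 5, -1), A_1A_3 = (5, -5, -7), A_1A_4 = (3, -1, -3).
A_1A_3 × A_1A_4 = (8, -6, 10).
A_1A_2 · (A_1A_3 × A_1A_4) = 0.
The scalar triple product vanishes, so the four points are coplanar.

Yes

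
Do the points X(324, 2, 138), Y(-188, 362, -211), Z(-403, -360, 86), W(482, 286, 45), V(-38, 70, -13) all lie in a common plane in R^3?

The plane through X, Y, Z has normal n = XY × XZ = (-145058, 227099, 447064) and equation n·P = 15150238.
Checking the remaining points: n·W = 15150238, n·V = 15597302.
Since n·V = 15597302 ≠ 15150238, V is off the plane and the points are not all coplanar.

No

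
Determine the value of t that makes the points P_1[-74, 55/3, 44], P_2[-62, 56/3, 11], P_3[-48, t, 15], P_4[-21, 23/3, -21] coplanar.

38/3

Normal to plane P_1P_2P_4: n = (-1121/3, -969, -437/3); plane equation n·P = 3477.
Requiring n·P_3 = 3477: (-969)t + (15751) = 3477.
So t = 38/3.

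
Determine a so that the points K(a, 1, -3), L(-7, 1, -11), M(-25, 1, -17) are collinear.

Direction LM = (-18, 0, -6). From the z-coordinate of K, the parameter along the line is τ = (-3 − (-11))/(-6) = -4/3.
Then a = (-7) + (-4/3)·(-18) = 17.

17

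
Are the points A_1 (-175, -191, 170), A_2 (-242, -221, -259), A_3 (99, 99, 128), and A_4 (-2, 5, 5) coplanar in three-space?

Yes

With A_1 as base: A_1A_2 = (-67, -30, -429), A_1A_3 = (274, 290, -42), A_1A_4 = (173, 196, -165).
A_1A_3 × A_1A_4 = (-39618, 37944, 3534).
A_1A_2 · (A_1A_3 × A_1A_4) = 0.
The scalar triple product vanishes, so the four points are coplanar.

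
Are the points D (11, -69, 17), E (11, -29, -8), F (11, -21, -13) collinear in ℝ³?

Yes

DE = (0, 40, -25), DF = (0, 48, -30).
DE × DF = (0, 0, 0).
The cross product vanishes, so the three points are collinear.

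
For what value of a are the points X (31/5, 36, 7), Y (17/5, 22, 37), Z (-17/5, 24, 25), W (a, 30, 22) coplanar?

7

Normal to plane XYZ: n = (108, -1188/5, -504/5); plane equation n·P = -42948/5.
Requiring n·W = -42948/5: (108)a + (-46728/5) = -42948/5.
So a = 7.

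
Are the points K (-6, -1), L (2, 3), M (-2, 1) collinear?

KL = (8, 4), KM = (4, 2).
det[KL; KM] = (8)(2) − (4)(4) = 0.
The determinant is zero, so the points are collinear.

Yes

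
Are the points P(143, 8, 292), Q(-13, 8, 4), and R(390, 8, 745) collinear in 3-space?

No

PQ = (-156, 0, -288), PR = (247, 0, 453).
PQ × PR = (0, -468, 0).
The cross product is nonzero, so the points do not lie on one line.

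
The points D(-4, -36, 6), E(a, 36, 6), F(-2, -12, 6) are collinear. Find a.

2

Collinearity requires DE × DF = 0; each component is linear in a.
The z-component gives (24)a + (-48) = 0, so a = 2.
The remaining components then also vanish.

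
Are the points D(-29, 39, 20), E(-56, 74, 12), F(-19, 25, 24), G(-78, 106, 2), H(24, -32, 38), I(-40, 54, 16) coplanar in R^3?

The plane through D, E, F has normal n = DE × DF = (28, 28, 28) and equation n·P = 840.
Checking the remaining points: n·G = 840, n·H = 840, n·I = 840.
All equal 840, so all 6 points lie in one plane.

Yes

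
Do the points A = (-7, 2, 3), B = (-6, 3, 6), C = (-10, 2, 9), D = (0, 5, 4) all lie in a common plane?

Yes

A normal to the plane through A, B, C is n = AB × AC = (6, -15, 3).
The plane has equation n·P = -63. For D: n·D = -63.
Equal, so D lies in the plane and all four are coplanar.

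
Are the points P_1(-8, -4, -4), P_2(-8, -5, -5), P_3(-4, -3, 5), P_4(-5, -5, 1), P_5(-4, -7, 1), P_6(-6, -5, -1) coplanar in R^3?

Yes

The plane through P_1, P_2, P_3 has normal n = P_1P_2 × P_1P_3 = (-8, -4, 4) and equation n·P = 64.
Checking the remaining points: n·P_4 = 64, n·P_5 = 64, n·P_6 = 64.
All equal 64, so all 6 points lie in one plane.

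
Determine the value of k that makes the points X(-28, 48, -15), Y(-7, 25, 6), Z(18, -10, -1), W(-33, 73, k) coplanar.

Coplanarity ⇔ det[XY; XZ; XW] = 0.
Expanding, this is linear in k: (-160)k + (9920) = 0.
So k = 62.

62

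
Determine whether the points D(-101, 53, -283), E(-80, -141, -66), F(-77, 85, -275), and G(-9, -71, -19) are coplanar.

Yes

The four points are coplanar iff the 3×3 determinant with rows DE, DF, DG is zero.
Rows: (21, -194, 217), (24, 32, 8), (92, -124, 264).
Expanding along the first row: (21)(9440) − (-194)(5600) + (217)(-5920) = 0.
Zero determinant ⇒ coplanar.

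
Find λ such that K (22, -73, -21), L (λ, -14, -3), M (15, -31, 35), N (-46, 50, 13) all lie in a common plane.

The points are coplanar iff KL · (KM × KN) = 0.
Expanding, this is linear in λ: (-5460)λ + (-54600) = 0.
So λ = -10.

-10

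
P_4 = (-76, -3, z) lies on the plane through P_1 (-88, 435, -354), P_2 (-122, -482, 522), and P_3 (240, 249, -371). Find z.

48

A normal to the plane is n = P_1P_2 × P_1P_3 = (178525, 286750, 307100).
P_4 lies in the plane iff n · P_1P_4 = 0.
This gives (307100)z + (-14740800) = 0, so z = 48.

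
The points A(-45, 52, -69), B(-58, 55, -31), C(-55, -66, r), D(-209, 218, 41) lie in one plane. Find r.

Normal to plane ABD: n = (-5978, -4802, -1666); plane equation n·P = 134260.
Requiring n·C = 134260: (-1666)r + (645722) = 134260.
So r = 307.

307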